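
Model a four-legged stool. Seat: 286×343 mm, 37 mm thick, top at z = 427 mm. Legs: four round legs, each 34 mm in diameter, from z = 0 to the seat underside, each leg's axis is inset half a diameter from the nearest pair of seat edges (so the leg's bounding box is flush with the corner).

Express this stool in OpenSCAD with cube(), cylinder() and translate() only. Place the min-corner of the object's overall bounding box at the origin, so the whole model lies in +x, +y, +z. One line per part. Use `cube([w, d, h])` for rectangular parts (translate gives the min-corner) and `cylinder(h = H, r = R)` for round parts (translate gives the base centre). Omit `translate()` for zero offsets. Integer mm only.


translate([0, 0, 390]) cube([286, 343, 37]);
translate([17, 17, 0]) cylinder(h = 390, r = 17);
translate([269, 17, 0]) cylinder(h = 390, r = 17);
translate([17, 326, 0]) cylinder(h = 390, r = 17);
translate([269, 326, 0]) cylinder(h = 390, r = 17);


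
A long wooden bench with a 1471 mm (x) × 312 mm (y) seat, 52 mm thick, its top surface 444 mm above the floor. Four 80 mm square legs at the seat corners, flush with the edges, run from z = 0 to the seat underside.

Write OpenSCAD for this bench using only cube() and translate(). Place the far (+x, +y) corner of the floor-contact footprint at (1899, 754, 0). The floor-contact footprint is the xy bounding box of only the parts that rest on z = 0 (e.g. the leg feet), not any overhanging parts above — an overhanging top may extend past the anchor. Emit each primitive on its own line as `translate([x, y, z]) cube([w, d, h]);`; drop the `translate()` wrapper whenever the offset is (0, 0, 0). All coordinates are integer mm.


translate([428, 442, 392]) cube([1471, 312, 52]);
translate([428, 442, 0]) cube([80, 80, 392]);
translate([428, 674, 0]) cube([80, 80, 392]);
translate([1819, 442, 0]) cube([80, 80, 392]);
translate([1819, 674, 0]) cube([80, 80, 392]);


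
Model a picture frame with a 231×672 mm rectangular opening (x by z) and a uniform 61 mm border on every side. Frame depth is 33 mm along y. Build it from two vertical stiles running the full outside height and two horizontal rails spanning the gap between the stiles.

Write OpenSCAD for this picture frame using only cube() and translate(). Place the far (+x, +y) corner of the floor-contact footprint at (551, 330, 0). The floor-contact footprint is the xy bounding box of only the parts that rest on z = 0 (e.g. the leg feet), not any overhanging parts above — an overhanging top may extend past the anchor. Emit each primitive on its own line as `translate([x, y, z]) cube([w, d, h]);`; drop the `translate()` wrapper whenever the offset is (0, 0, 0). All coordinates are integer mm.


translate([198, 297, 0]) cube([61, 33, 794]);
translate([490, 297, 0]) cube([61, 33, 794]);
translate([259, 297, 0]) cube([231, 33, 61]);
translate([259, 297, 733]) cube([231, 33, 61]);


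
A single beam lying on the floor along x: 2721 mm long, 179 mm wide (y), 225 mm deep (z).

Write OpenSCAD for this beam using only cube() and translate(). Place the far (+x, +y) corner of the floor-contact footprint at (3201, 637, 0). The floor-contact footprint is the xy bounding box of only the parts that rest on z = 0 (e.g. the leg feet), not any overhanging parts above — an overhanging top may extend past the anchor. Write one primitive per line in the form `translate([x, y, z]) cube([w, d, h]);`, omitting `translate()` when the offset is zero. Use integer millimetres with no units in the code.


translate([480, 458, 0]) cube([2721, 179, 225]);


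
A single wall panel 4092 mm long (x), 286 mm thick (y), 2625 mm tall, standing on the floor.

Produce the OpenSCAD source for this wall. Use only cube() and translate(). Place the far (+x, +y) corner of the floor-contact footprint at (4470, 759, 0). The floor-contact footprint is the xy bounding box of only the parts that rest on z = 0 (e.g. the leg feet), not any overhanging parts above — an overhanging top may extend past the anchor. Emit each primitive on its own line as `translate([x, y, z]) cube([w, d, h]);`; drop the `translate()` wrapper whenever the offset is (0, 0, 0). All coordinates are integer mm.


translate([378, 473, 0]) cube([4092, 286, 2625]);


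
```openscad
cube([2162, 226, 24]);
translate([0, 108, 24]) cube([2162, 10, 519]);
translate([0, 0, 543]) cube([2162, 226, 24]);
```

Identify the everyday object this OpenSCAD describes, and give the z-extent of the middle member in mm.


An I-beam. The web height is 519 mm.

Two wide flanges with a thin centred web — an I-beam. Overall 567 mm minus two 24 mm flanges gives a web of 567 − 2·24 = 519 mm.


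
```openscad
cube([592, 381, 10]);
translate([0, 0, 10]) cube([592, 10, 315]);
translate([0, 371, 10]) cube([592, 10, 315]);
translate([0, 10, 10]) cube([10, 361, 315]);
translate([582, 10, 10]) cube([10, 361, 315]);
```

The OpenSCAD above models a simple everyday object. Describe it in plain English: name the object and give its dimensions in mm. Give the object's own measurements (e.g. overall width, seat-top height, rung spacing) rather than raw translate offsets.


An open-topped rectangular box: outside dimensions 592×381×325 mm, with a uniform wall and base thickness of 10 mm. The base is a full 592×381 slab on the floor; four walls sit on top of the base. The front and back walls (the −y and +y sides) span the full width; the two side walls fit between them.


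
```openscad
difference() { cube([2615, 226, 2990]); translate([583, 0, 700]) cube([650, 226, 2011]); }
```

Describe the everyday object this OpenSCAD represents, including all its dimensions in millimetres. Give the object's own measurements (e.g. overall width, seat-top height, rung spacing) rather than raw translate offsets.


A wall 2615 mm long (x), 226 mm thick (y), 2990 mm tall, with a rectangular window opening cut through it. The opening is 650 mm wide and 2011 mm tall; its sill is at z = 700 mm and its near (−x) edge is 583 mm from the wall's −x end. The opening passes through the full wall thickness.


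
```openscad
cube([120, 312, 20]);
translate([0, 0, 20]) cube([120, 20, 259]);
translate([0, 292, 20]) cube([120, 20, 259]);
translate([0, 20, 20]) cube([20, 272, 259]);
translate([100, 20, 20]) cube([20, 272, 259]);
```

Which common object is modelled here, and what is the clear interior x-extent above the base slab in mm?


An open box. The internal width is 80 mm.

A 120×312 base slab with four walls standing on it — an open box. The base is 120 mm wide and the walls are 20 mm thick, so the internal width is 120 − 2 × 20 = 80 mm.


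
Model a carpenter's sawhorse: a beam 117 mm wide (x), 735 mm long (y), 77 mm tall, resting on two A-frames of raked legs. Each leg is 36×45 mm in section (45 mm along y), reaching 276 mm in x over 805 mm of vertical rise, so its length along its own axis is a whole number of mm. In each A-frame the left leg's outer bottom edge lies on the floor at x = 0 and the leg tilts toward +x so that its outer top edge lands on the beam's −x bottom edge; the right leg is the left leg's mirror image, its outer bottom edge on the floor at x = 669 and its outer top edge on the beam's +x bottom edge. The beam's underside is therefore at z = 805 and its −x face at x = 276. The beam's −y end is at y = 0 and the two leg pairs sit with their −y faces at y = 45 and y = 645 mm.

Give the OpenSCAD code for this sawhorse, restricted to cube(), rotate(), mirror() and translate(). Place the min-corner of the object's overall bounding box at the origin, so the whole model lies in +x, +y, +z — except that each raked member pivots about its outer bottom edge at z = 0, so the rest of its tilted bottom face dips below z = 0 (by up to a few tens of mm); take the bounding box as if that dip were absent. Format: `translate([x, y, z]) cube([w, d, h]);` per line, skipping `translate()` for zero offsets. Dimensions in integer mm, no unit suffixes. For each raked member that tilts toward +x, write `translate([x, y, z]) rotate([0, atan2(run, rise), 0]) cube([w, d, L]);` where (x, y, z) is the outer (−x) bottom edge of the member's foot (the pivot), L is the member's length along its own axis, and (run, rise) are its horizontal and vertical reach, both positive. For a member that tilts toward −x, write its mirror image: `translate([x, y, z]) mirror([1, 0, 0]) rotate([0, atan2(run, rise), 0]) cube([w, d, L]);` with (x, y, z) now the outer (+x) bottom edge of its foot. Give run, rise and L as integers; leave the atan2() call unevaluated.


// leg length = √(276² + 805²) = 851
// right-leg outer foot x = 2·276 + 117 = 669
// beam min-corner = (276, 0, 805)
translate([276, 0, 805]) cube([117, 735, 77]);
translate([0, 45, 0]) rotate([0, atan2(276, 805), 0]) cube([36, 45, 851]);
translate([669, 45, 0]) mirror([1, 0, 0]) rotate([0, atan2(276, 805), 0]) cube([36, 45, 851]);
translate([0, 645, 0]) rotate([0, atan2(276, 805), 0]) cube([36, 45, 851]);
translate([669, 645, 0]) mirror([1, 0, 0]) rotate([0, atan2(276, 805), 0]) cube([36, 45, 851]);


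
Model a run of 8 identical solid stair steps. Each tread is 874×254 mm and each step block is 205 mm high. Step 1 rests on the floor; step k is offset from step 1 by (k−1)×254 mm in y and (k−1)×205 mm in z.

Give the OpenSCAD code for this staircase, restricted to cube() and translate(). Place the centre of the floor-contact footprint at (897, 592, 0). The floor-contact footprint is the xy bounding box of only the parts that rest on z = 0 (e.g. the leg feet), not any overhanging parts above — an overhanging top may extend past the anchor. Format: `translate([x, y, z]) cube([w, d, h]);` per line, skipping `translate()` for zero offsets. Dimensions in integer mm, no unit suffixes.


translate([460, 465, 0]) cube([874, 254, 205]);
translate([460, 719, 205]) cube([874, 254, 205]);
translate([460, 973, 410]) cube([874, 254, 205]);
translate([460, 1227, 615]) cube([874, 254, 205]);
translate([460, 1481, 820]) cube([874, 254, 205]);
translate([460, 1735, 1025]) cube([874, 254, 205]);
translate([460, 1989, 1230]) cube([874, 254, 205]);
translate([460, 2243, 1435]) cube([874, 254, 205]);


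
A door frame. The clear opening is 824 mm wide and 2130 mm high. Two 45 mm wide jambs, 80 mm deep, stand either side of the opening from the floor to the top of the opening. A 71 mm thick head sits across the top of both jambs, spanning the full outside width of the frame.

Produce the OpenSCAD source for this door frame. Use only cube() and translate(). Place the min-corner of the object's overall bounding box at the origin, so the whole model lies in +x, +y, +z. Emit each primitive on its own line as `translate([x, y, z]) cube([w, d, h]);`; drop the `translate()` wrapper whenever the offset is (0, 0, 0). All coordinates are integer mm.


cube([45, 80, 2130]);
translate([869, 0, 0]) cube([45, 80, 2130]);
translate([0, 0, 2130]) cube([914, 80, 71]);


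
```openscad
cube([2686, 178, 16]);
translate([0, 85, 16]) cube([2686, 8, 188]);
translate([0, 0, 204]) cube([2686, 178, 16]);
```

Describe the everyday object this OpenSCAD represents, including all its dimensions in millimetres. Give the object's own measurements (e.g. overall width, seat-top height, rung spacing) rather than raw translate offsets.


An I-beam lying along x, 2686 mm long. Overall section height 220 mm. Two flanges 178 mm wide (y) and 16 mm thick, one on the floor and one at the top; a web 8 mm thick runs between them, centred on the flange width.


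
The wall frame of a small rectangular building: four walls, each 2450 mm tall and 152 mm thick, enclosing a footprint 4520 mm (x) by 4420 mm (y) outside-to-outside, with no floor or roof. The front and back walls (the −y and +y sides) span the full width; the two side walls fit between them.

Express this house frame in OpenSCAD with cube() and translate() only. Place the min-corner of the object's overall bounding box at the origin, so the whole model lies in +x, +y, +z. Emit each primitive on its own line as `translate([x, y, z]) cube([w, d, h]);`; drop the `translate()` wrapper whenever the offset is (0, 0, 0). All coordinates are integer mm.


cube([4520, 152, 2450]);
translate([0, 4268, 0]) cube([4520, 152, 2450]);
translate([0, 152, 0]) cube([152, 4116, 2450]);
translate([4368, 152, 0]) cube([152, 4116, 2450]);


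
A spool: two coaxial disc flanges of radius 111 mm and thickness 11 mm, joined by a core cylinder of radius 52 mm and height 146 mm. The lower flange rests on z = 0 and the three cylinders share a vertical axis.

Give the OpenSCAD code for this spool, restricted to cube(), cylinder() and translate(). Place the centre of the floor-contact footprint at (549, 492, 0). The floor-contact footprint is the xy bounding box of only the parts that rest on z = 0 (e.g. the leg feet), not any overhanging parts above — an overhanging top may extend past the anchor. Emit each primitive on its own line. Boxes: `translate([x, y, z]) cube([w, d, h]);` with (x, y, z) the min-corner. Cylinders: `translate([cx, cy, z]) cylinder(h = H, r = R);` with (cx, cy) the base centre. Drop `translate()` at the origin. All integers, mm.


translate([549, 492, 0]) cylinder(h = 11, r = 111);
translate([549, 492, 11]) cylinder(h = 146, r = 52);
translate([549, 492, 157]) cylinder(h = 11, r = 111);


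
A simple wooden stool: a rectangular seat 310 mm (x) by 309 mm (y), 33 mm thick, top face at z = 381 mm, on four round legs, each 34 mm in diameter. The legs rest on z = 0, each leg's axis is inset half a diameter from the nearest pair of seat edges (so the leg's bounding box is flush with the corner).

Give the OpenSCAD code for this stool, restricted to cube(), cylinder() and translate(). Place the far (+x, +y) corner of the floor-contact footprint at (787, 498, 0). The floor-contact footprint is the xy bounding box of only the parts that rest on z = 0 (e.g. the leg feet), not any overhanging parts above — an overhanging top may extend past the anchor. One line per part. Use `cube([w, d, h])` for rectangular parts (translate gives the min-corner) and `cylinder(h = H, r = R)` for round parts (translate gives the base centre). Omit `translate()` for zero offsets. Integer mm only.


translate([477, 189, 348]) cube([310, 309, 33]);
translate([494, 206, 0]) cylinder(h = 348, r = 17);
translate([770, 206, 0]) cylinder(h = 348, r = 17);
translate([494, 481, 0]) cylinder(h = 348, r = 17);
translate([770, 481, 0]) cylinder(h = 348, r = 17);


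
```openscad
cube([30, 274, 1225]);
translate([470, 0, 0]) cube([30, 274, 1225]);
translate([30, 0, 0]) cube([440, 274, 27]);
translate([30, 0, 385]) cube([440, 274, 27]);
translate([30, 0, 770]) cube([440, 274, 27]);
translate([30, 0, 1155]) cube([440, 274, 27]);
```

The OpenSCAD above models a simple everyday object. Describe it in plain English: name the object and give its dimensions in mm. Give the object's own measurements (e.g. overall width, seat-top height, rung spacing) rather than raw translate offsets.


An open bookshelf. Two side panels, each 30 mm thick, 274 mm deep and 1225 mm tall, stand 500 mm apart (outside-to-outside). Between them sit 4 shelves, each 27 mm thick and 274 mm deep, spanning the full gap between the sides. The bottom shelf rests on the floor (its underside at z = 0) and the clear gap between one shelf's top and the next shelf's underside is 358 mm.


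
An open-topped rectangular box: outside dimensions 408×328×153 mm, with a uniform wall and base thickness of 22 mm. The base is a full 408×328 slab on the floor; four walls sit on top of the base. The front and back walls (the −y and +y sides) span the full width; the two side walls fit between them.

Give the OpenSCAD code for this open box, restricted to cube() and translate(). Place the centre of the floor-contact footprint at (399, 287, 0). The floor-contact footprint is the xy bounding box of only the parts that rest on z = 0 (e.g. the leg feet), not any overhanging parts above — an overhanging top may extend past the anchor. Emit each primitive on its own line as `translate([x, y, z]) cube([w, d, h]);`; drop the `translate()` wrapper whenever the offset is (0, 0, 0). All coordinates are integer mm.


translate([195, 123, 0]) cube([408, 328, 22]);
translate([195, 123, 22]) cube([408, 22, 131]);
translate([195, 429, 22]) cube([408, 22, 131]);
translate([195, 145, 22]) cube([22, 284, 131]);
translate([581, 145, 22]) cube([22, 284, 131]);


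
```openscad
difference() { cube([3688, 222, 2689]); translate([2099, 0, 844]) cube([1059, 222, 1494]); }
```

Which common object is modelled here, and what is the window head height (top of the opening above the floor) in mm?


A wall with a window opening. The window head height is 2338 mm.

A wall with a rectangular opening subtracted — a window. Sill at z = 844, opening 1494 mm tall, so the head is at 844 + 1494 = 2338 mm.


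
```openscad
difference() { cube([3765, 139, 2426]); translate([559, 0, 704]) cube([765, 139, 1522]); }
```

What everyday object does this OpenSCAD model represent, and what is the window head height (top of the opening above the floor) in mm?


A wall with a window opening. The window head height is 2226 mm.

A wall with a rectangular opening subtracted — a window. Sill at z = 704, opening 1522 mm tall, so the head is at 704 + 1522 = 2226 mm.


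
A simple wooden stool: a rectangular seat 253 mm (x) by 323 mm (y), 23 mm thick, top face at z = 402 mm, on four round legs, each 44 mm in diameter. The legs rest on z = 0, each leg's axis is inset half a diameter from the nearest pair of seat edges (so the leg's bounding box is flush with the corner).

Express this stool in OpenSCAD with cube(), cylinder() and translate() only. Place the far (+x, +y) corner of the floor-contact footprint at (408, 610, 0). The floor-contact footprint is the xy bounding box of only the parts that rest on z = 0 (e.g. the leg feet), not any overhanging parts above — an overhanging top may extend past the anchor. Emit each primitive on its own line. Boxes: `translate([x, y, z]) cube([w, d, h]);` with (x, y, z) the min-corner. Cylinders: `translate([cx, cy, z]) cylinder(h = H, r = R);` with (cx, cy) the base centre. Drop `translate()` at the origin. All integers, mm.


translate([155, 287, 379]) cube([253, 323, 23]);
translate([177, 309, 0]) cylinder(h = 379, r = 22);
translate([386, 309, 0]) cylinder(h = 379, r = 22);
translate([177, 588, 0]) cylinder(h = 379, r = 22);
translate([386, 588, 0]) cylinder(h = 379, r = 22);


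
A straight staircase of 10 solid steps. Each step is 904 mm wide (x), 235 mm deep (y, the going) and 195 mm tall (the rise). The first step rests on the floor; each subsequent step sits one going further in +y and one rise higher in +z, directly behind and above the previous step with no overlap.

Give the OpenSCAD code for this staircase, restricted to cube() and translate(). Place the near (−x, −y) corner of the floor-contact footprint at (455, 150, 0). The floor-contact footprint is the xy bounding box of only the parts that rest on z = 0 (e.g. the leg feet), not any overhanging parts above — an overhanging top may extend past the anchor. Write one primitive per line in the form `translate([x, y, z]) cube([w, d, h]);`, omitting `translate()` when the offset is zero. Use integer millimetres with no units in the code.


translate([455, 150, 0]) cube([904, 235, 195]);
translate([455, 385, 195]) cube([904, 235, 195]);
translate([455, 620, 390]) cube([904, 235, 195]);
translate([455, 855, 585]) cube([904, 235, 195]);
translate([455, 1090, 780]) cube([904, 235, 195]);
translate([455, 1325, 975]) cube([904, 235, 195]);
translate([455, 1560, 1170]) cube([904, 235, 195]);
translate([455, 1795, 1365]) cube([904, 235, 195]);
translate([455, 2030, 1560]) cube([904, 235, 195]);
translate([455, 2265, 1755]) cube([904, 235, 195]);


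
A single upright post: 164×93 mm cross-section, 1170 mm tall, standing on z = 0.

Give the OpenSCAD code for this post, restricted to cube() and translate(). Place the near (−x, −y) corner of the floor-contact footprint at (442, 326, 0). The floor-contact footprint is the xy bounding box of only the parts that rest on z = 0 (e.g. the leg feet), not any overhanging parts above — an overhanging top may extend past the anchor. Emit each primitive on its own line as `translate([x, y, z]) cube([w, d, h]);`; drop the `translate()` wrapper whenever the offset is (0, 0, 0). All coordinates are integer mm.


translate([442, 326, 0]) cube([164, 93, 1170]);


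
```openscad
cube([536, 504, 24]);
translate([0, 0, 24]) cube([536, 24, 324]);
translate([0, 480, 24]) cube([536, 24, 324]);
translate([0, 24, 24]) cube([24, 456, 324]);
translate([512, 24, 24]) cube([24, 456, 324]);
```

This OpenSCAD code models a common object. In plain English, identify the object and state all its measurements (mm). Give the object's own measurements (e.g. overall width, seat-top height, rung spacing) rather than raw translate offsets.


An open-topped rectangular box: outside dimensions 536×504×348 mm, with a uniform wall and base thickness of 24 mm. The base is a full 536×504 slab on the floor; four walls sit on top of the base. The front and back walls (the −y and +y sides) span the full width; the two side walls fit between them.


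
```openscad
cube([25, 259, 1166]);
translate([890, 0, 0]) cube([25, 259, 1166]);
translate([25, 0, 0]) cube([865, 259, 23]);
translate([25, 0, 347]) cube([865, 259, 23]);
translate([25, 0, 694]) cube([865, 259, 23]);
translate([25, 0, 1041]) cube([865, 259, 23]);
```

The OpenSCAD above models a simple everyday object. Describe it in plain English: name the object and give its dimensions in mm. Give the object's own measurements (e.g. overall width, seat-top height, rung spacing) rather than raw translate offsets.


An open bookshelf. Two side panels, each 25 mm thick, 259 mm deep and 1166 mm tall, stand 915 mm apart (outside-to-outside). Between them sit 4 shelves, each 23 mm thick and 259 mm deep, spanning the full gap between the sides. The bottom shelf rests on the floor (its underside at z = 0) and the clear gap between one shelf's top and the next shelf's underside is 324 mm.


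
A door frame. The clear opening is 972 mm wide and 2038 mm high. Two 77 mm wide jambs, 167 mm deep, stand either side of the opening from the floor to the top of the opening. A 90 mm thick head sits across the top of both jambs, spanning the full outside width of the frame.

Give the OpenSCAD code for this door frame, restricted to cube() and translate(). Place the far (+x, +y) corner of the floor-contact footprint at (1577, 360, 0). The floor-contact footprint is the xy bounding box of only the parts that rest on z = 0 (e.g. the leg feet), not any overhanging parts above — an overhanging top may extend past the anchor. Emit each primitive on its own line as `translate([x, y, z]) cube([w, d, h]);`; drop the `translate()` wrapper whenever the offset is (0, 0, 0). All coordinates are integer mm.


translate([451, 193, 0]) cube([77, 167, 2038]);
translate([1500, 193, 0]) cube([77, 167, 2038]);
translate([451, 193, 2038]) cube([1126, 167, 90]);


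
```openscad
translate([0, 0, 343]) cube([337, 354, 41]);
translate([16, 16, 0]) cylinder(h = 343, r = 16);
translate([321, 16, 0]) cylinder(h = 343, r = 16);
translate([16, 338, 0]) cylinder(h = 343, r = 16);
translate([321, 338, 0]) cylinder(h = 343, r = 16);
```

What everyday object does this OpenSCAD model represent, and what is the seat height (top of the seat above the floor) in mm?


A stool. The seat height is 384 mm.

A 337×354×41 slab at z = 343 on four corner cylinders — a stool. The seat top is 343 + 41 = 384 mm.


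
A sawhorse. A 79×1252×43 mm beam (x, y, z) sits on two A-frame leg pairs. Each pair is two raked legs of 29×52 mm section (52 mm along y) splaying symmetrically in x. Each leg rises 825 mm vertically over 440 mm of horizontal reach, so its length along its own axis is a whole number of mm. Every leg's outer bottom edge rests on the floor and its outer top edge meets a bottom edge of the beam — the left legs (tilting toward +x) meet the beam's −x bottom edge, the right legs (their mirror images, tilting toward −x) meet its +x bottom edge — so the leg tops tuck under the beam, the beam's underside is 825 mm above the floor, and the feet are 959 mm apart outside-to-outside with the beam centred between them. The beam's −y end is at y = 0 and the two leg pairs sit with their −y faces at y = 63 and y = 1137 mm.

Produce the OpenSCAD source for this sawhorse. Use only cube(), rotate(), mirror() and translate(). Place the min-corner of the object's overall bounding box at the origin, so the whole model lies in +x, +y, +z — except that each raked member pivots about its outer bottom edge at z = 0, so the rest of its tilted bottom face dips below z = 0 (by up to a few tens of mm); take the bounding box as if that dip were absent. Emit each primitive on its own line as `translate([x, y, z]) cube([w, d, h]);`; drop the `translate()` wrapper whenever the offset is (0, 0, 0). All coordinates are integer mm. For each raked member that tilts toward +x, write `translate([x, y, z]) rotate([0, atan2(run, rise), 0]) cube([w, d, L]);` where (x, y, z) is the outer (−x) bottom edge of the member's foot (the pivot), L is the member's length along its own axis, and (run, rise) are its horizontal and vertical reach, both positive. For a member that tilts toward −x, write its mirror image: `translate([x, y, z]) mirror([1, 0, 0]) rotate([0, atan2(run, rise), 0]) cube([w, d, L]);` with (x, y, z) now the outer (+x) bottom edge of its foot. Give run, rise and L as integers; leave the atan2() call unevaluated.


translate([440, 0, 825]) cube([79, 1252, 43]);
translate([0, 63, 0]) rotate([0, atan2(440, 825), 0]) cube([29, 52, 935]);
translate([959, 63, 0]) mirror([1, 0, 0]) rotate([0, atan2(440, 825), 0]) cube([29, 52, 935]);
translate([0, 1137, 0]) rotate([0, atan2(440, 825), 0]) cube([29, 52, 935]);
translate([959, 1137, 0]) mirror([1, 0, 0]) rotate([0, atan2(440, 825), 0]) cube([29, 52, 935]);


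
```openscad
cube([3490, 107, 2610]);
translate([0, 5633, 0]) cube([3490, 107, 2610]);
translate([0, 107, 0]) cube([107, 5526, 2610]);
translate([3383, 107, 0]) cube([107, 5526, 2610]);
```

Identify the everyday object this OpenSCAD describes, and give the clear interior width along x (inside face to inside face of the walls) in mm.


A house (or room) frame. The interior width is 3276 mm.

Four 2610 mm walls enclosing a rectangle with no floor or roof — a room or house frame. Outside width is 3490 mm and wall thickness is 107 mm, so the interior width is 3490 − 2 × 107 = 3276 mm.


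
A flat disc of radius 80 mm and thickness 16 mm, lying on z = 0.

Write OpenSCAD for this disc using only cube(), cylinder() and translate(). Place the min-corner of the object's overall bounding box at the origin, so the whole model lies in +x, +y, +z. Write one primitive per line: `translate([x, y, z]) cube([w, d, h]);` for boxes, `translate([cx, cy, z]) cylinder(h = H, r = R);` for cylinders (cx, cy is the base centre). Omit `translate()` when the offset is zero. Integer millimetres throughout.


translate([80, 80, 0]) cylinder(h = 16, r = 80);


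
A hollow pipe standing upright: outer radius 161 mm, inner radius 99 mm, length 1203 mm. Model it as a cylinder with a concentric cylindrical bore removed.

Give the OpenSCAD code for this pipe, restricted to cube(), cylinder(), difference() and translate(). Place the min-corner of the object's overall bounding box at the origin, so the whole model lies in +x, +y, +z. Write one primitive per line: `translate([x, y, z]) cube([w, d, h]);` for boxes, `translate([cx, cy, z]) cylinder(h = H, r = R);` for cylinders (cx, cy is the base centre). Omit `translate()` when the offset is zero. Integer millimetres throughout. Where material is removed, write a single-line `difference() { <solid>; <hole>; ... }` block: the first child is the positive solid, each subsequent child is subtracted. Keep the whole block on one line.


difference() { translate([161, 161, 0]) cylinder(h = 1203, r = 161); translate([161, 161, 0]) cylinder(h = 1203, r = 99); }


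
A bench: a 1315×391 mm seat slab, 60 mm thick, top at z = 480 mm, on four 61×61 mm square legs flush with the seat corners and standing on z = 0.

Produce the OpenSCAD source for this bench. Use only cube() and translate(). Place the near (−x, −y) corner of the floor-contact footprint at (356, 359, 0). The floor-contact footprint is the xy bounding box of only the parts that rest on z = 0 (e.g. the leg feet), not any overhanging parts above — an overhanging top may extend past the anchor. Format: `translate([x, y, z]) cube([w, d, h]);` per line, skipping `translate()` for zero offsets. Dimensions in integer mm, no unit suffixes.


// leg_h = 480 − 60 = 420
translate([356, 359, 420]) cube([1315, 391, 60]);
translate([356, 359, 0]) cube([61, 61, 420]);
translate([356, 689, 0]) cube([61, 61, 420]);
translate([1610, 359, 0]) cube([61, 61, 420]);
translate([1610, 689, 0]) cube([61, 61, 420]);


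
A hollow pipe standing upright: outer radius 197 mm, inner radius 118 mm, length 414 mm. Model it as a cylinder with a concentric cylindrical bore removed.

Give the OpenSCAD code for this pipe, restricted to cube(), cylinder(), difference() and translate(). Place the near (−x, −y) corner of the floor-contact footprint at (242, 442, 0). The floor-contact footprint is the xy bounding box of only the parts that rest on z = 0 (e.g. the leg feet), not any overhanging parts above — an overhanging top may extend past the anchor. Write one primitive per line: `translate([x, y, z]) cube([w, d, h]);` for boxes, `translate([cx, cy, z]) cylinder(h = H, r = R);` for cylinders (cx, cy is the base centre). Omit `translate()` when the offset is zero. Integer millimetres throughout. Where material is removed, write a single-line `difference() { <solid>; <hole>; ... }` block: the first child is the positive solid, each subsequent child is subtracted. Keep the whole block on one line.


difference() { translate([439, 639, 0]) cylinder(h = 414, r = 197); translate([439, 639, 0]) cylinder(h = 414, r = 118); }


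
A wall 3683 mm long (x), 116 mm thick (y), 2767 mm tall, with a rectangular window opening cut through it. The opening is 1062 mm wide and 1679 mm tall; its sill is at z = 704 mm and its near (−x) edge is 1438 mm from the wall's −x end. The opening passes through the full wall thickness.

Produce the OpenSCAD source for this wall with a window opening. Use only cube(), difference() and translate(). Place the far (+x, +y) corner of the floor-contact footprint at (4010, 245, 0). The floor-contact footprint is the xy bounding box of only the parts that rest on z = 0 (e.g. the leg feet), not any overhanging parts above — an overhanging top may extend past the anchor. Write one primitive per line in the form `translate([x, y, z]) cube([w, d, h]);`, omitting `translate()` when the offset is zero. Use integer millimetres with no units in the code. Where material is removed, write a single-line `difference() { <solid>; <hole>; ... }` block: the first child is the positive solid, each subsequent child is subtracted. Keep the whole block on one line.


difference() { translate([327, 129, 0]) cube([3683, 116, 2767]); translate([1765, 129, 704]) cube([1062, 116, 1679]); }


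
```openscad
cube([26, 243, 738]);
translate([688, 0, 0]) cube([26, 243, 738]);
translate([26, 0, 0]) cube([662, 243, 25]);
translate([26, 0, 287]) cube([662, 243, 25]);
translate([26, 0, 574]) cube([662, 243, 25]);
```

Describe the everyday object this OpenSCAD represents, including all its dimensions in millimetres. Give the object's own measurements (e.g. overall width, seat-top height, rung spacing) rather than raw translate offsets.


An open bookshelf. Two side panels, each 26 mm thick, 243 mm deep and 738 mm tall, stand 714 mm apart (outside-to-outside). Between them sit 3 shelves, each 25 mm thick and 243 mm deep, spanning the full gap between the sides. The bottom shelf rests on the floor (its underside at z = 0) and the clear gap between one shelf's top and the next shelf's underside is 262 mm.


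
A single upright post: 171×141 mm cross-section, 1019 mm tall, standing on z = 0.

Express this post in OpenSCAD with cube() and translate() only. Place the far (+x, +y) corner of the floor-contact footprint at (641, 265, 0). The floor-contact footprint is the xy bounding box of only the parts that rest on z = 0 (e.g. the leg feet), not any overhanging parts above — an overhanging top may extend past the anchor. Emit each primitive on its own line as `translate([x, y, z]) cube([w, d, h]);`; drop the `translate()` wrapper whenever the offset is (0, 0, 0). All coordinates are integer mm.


translate([470, 124, 0]) cube([171, 141, 1019]);


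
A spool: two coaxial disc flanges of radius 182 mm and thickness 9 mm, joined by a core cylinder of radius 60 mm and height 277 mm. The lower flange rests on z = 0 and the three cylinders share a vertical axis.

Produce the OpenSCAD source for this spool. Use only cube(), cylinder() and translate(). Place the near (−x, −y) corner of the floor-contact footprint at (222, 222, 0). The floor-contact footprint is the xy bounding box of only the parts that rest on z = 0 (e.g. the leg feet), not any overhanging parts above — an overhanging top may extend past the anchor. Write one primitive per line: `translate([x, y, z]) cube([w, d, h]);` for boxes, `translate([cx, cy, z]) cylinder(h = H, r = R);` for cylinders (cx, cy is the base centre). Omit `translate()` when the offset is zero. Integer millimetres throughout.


translate([404, 404, 0]) cylinder(h = 9, r = 182);
translate([404, 404, 9]) cylinder(h = 277, r = 60);
translate([404, 404, 286]) cylinder(h = 9, r = 182);


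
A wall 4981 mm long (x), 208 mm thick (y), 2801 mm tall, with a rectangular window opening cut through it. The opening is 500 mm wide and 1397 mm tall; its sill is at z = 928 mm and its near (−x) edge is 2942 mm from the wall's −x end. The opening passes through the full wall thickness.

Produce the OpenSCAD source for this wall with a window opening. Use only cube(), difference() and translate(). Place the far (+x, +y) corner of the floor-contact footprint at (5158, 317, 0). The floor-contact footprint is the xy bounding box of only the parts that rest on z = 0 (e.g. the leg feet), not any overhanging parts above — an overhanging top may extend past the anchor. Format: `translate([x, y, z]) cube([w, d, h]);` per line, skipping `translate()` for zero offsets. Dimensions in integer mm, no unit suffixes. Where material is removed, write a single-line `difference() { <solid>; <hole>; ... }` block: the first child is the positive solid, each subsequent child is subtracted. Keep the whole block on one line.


difference() { translate([177, 109, 0]) cube([4981, 208, 2801]); translate([3119, 109, 928]) cube([500, 208, 1397]); }


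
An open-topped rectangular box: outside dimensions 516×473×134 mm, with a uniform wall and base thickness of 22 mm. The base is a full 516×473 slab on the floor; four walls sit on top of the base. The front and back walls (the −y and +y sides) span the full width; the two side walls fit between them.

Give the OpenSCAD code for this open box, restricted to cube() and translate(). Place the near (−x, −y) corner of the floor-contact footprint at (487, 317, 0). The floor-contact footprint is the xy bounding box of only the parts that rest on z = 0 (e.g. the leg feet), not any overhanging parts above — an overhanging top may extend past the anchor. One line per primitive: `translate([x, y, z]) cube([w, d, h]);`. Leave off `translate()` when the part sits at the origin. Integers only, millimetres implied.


translate([487, 317, 0]) cube([516, 473, 22]);
translate([487, 317, 22]) cube([516, 22, 112]);
translate([487, 768, 22]) cube([516, 22, 112]);
translate([487, 339, 22]) cube([22, 429, 112]);
translate([981, 339, 22]) cube([22, 429, 112]);


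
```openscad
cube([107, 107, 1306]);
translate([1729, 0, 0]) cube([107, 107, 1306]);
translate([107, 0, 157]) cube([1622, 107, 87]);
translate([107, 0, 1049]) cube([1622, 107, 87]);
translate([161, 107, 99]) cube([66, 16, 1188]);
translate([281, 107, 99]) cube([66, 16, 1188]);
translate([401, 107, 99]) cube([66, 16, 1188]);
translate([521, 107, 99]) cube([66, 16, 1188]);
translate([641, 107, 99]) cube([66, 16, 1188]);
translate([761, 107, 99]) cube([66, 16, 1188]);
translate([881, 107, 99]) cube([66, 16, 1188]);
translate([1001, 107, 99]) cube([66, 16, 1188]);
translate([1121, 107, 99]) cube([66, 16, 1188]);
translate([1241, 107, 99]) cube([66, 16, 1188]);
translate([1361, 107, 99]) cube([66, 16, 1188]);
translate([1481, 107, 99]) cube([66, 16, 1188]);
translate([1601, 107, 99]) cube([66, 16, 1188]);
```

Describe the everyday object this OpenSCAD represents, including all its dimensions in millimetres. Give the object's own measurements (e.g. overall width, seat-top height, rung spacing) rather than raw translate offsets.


A fence section. Two 107×107 mm posts, 1306 mm tall, stand on the floor with a clear span of 1622 mm between their inner faces. Two horizontal rails of 107×87 mm section span the gap between the posts with their undersides at z = 157 mm and z = 1049 mm, flush with the posts' −y face. 13 pickets, each 66 mm wide, 16 mm thick and 1188 mm tall, are fixed to the +y face of the rails with their bottoms at z = 99 mm, spaced across the span with a 54 mm gap after the −x post and between neighbouring pickets, with 62 mm left before the +x post.


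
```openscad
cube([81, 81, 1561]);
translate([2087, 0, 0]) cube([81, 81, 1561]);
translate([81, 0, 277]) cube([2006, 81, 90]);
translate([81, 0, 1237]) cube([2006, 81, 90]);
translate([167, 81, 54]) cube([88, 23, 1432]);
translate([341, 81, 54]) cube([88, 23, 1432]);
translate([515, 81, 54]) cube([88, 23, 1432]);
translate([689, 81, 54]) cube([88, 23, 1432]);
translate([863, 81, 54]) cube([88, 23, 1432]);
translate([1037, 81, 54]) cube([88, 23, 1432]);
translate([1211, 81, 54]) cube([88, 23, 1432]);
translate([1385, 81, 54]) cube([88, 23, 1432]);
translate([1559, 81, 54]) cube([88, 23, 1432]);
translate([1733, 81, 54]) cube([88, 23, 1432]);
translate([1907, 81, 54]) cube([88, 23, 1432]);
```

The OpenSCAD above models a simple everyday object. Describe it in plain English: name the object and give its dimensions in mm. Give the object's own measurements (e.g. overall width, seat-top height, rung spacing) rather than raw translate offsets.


A fence section. Two 81×81 mm posts, 1561 mm tall, stand on the floor with a clear span of 2006 mm between their inner faces. Two horizontal rails of 81×90 mm section span the gap between the posts with their undersides at z = 277 mm and z = 1237 mm, flush with the posts' −y face. 11 pickets, each 88 mm wide, 23 mm thick and 1432 mm tall, are fixed to the +y face of the rails with their bottoms at z = 54 mm, spaced across the span with a 86 mm gap after the −x post and between neighbouring pickets, with 92 mm left before the +x post.


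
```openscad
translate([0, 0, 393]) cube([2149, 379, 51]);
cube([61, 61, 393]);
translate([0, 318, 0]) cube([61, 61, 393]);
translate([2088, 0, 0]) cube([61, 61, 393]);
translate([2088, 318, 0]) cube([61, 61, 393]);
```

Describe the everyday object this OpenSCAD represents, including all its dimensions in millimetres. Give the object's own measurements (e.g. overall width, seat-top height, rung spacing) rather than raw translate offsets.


A bench: a 2149×379 mm seat slab, 51 mm thick, top at z = 444 mm, on four 61×61 mm square legs flush with the seat corners and standing on z = 0.


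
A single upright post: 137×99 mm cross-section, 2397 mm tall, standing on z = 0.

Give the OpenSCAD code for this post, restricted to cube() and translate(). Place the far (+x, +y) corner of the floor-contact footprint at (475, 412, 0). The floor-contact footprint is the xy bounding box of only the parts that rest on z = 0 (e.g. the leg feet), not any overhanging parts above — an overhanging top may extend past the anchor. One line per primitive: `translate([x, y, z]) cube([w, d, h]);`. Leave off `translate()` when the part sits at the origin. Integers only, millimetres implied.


translate([338, 313, 0]) cube([137, 99, 2397]);
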